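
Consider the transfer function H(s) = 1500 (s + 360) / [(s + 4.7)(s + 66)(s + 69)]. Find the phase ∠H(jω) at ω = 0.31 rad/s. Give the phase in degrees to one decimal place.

-4.3°

∠(j0.31 + 360) = arctan(0.31/360) = 0.05°
∠(j0.31 + 4.7) = arctan(0.31/4.7) = 3.77°
∠(j0.31 + 66) = arctan(0.31/66) = 0.27°
∠(j0.31 + 69) = arctan(0.31/69) = 0.26°
∠H(j0.31) = 0.05° − (3.77° + 0.27° + 0.26°) = -4.25°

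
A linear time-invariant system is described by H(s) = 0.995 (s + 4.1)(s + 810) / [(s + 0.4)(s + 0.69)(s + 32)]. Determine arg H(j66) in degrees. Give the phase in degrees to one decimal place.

-152.1°

∠(j66 + 4.1) = arctan(66/4.1) = 86.45°
∠(j66 + 810) = arctan(66/810) = 4.66°
∠(j66 + 0.4) = arctan(66/0.4) = 89.65°
∠(j66 + 0.69) = arctan(66/0.69) = 89.40°
∠(j66 + 32) = arctan(66/32) = 64.13°
∠H(j66) = 86.45° + 4.66° − (89.65° + 89.40° + 64.13°) = -152.08°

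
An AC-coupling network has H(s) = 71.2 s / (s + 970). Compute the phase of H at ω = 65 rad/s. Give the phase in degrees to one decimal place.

∠(j65) = 90.00°
∠(j65 + 970) = arctan(65/970) = 3.83°
∠H(j65) = 90.00° − 3.83° = 86.17°

86.2°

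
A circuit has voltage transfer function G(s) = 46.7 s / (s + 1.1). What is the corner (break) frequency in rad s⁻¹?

The single real pole at s = −1.1 gives a corner at ω = 1.1 rad s⁻¹.

1.1 rad s⁻¹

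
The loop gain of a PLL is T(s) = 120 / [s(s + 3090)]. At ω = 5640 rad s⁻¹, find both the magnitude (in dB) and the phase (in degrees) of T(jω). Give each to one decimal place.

|j5640 + 3090| = √(5640² + 3090²) = 6431
|j5640| = 5640
|T(j5640)| = 120 / (6431 × 5640) = 3.3084e-06
20 log₁₀(3.3084e-06) = -109.61 dB
∠(j5640 + 3090) = arctan(5640/3090) = 61.28°
∠(j5640) = 90.00°
∠T(j5640) = − (61.28° + 90.00°) = -151.28°

|T| = -109.6 dB, ∠T = -151.3 deg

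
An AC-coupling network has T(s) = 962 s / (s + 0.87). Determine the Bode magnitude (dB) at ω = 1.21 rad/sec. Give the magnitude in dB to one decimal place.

57.9 dB

|j1.21| = 1.21
|j1.21 + 0.87| = √(1.21² + 0.87²) = 1.49
|T(j1.21)| = 962 × 1.21 / 1.49 = 781.06
20 log₁₀(781.06) = 57.85 dB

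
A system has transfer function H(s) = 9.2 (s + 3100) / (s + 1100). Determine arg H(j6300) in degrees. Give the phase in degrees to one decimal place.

-16.3°

∠(j6300 + 3100) = arctan(6300/3100) = 63.80°
∠(j6300 + 1100) = arctan(6300/1100) = 80.10°
∠H(j6300) = 63.80° − 80.10° = -16.30°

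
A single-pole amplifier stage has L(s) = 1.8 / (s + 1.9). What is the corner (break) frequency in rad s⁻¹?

The single real pole at s = −1.9 gives a corner at ω = 1.9 rad s⁻¹.

1.9 rad s⁻¹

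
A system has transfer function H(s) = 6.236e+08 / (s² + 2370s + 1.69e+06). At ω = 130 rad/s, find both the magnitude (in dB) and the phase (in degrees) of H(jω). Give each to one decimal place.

|H| = 51.3 dB, ∠H = -10.4 deg

|(j130)² + 2370(j130) + 1.69e+06| = |1.6731e+06 + j3.081e+05| = 1.701e+06
|H(j130)| = 6.236e+08 / 1.701e+06 = 366.56
20 log₁₀(366.56) = 51.28 dB
∠[(j130)² + 2370(j130) + 1.69e+06] = ∠[1.6731e+06 + j3.081e+05] = 10.43°
∠H(j130) = −10.43° = -10.43°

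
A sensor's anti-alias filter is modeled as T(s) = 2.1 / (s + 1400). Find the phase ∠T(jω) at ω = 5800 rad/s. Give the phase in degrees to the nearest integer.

-76°

∠(j5800 + 1400) = arctan(5800/1400) = 76.43°
∠T(j5800) = −76.43° = -76.43°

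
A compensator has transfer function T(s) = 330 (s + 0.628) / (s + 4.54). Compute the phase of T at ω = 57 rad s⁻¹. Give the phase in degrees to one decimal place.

∠(j57 + 0.628) = arctan(57/0.628) = 89.37°
∠(j57 + 4.54) = arctan(57/4.54) = 85.45°
∠T(j57) = 89.37° − 85.45° = 3.92°

3.9°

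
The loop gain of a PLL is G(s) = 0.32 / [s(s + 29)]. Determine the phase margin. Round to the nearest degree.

90°

Gain crossover: |G(jω)| = 1 at ω ≈ 0.011 rad/s.
∠G(j0.011) = −90° − arctan(0.011/29) ≈ -90.02°
PM = 180° + (-90.02°) = 89.98°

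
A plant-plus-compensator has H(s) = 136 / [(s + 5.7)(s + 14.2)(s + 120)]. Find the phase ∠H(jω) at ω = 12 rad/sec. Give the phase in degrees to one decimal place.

∠(j12 + 5.7) = arctan(12/5.7) = 64.59°
∠(j12 + 14.2) = arctan(12/14.2) = 40.20°
∠(j12 + 120) = arctan(12/120) = 5.71°
∠H(j12) = − (64.59° + 40.20° + 5.71°) = -110.50°

-110.5°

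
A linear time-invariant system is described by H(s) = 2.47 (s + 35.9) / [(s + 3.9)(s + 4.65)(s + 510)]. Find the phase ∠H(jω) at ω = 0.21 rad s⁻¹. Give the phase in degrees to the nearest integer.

∠(j0.21 + 35.9) = arctan(0.21/35.9) = 0.34°
∠(j0.21 + 3.9) = arctan(0.21/3.9) = 3.08°
∠(j0.21 + 4.65) = arctan(0.21/4.65) = 2.59°
∠(j0.21 + 510) = arctan(0.21/510) = 0.02°
∠H(j0.21) = 0.34° − (3.08° + 2.59° + 0.02°) = -5.36°

-5°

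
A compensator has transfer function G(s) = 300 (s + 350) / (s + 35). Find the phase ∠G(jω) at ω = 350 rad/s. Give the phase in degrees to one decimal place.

∠(j350 + 350) = arctan(350/350) = 45.00°
∠(j350 + 35) = arctan(350/35) = 84.29°
∠G(j350) = 45.00° − 84.29° = -39.29°

-39.3°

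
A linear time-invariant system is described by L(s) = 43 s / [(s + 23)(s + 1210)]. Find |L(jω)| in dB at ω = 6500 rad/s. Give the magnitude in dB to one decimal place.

|j6500| = 6500
|j6500 + 23| = √(6500² + 23²) = 6500
|j6500 + 1210| = √(6500² + 1210²) = 6612
|L(j6500)| = 43 × 6500 / (6500 × 6612) = 0.0065036
20 log₁₀(0.0065036) = -43.74 dB

-43.7 dB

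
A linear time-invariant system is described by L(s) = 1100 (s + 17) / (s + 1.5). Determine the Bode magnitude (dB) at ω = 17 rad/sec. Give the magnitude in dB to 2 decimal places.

63.80 dB

|j17 + 17| = √(17² + 17²) = 24.04
|j17 + 1.5| = √(17² + 1.5²) = 17.07
|L(j17)| = 1100 × 24.04 / 17.07 = 1549.6
20 log₁₀(1549.6) = 63.804 dB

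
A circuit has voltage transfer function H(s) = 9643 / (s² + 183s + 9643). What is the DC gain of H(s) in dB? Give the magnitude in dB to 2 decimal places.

0.00 dB

H(0) = 9643 / 9643 = 1
20 log₁₀(1) = 0.000 dB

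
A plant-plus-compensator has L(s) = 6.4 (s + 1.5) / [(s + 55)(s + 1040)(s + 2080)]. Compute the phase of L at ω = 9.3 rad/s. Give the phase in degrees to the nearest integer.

∠(j9.3 + 1.5) = arctan(9.3/1.5) = 80.84°
∠(j9.3 + 55) = arctan(9.3/55) = 9.60°
∠(j9.3 + 1040) = arctan(9.3/1040) = 0.51°
∠(j9.3 + 2080) = arctan(9.3/2080) = 0.26°
∠L(j9.3) = 80.84° − (9.60° + 0.51° + 0.26°) = 70.47°

70 deg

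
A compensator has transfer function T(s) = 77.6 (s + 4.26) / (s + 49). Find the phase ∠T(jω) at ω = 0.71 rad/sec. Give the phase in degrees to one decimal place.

∠(j0.71 + 4.26) = arctan(0.71/4.26) = 9.46°
∠(j0.71 + 49) = arctan(0.71/49) = 0.83°
∠T(j0.71) = 9.46° − 0.83° = 8.63°

8.6 deg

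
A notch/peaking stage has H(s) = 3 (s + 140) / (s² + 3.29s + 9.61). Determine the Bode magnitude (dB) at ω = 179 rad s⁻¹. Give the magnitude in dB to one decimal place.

-33.4 dB

|j179 + 140| = √(179² + 140²) = 227.2
|(j179)² + 3.29(j179) + 9.61| = |-32031 + j588.91| = 3.204e+04
|H(j179)| = 3 × 227.2 / 3.204e+04 = 0.02128
20 log₁₀(0.02128) = -33.44 dB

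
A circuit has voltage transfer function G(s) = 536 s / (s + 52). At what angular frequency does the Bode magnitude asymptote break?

52 rad s⁻¹

The single real pole at s = −52 gives a corner at ω = 52 rad s⁻¹.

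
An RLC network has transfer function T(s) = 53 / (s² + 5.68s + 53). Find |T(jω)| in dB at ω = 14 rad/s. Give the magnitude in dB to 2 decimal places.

-9.79 dB

|(j14)² + 5.68(j14) + 53| = |-143 + j79.52| = 163.6
|T(j14)| = 53 / 163.6 = 0.32392
20 log₁₀(0.32392) = -9.791 dB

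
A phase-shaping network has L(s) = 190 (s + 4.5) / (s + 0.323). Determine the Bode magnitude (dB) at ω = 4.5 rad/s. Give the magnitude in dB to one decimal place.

|j4.5 + 4.5| = √(4.5² + 4.5²) = 6.364
|j4.5 + 0.323| = √(4.5² + 0.323²) = 4.512
|L(j4.5)| = 190 × 6.364 / 4.512 = 268.01
20 log₁₀(268.01) = 48.56 dB

48.6 dB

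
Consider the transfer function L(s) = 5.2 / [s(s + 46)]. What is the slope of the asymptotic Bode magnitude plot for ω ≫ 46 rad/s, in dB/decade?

With 0 zeros and 2 poles, the high-frequency asymptotic slope is 20 × (0 − 2) = -40 dB/decade.

-40 dB/decade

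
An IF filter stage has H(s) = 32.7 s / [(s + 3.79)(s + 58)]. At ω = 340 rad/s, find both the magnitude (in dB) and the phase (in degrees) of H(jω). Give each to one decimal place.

|j340| = 340
|j340 + 3.79| = √(340² + 3.79²) = 340
|j340 + 58| = √(340² + 58²) = 344.9
|H(j340)| = 32.7 × 340 / (340 × 344.9) = 0.094801
20 log₁₀(0.094801) = -20.46 dB
∠(j340) = 90.00°
∠(j340 + 3.79) = arctan(340/3.79) = 89.36°
∠(j340 + 58) = arctan(340/58) = 80.32°
∠H(j340) = 90.00° − (89.36° + 80.32°) = -79.68°

|H| = -20.5 dB, ∠H = -79.7°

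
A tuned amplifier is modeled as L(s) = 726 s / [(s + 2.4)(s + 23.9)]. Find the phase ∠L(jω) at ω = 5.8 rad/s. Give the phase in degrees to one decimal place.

∠(j5.8) = 90.00°
∠(j5.8 + 2.4) = arctan(5.8/2.4) = 67.52°
∠(j5.8 + 23.9) = arctan(5.8/23.9) = 13.64°
∠L(j5.8) = 90.00° − (67.52° + 13.64°) = 8.84°

8.8 deg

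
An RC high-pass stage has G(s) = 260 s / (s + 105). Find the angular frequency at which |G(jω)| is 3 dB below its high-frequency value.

For a single-pole high-pass, the −3 dB point is at the pole: ω = 105 rad/sec.

105 rad/sec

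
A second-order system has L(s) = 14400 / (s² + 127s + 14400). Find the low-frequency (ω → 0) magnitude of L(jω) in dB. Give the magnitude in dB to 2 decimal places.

0.00 dB

L(0) = 14400 / 14400 = 1
20 log₁₀(1) = 0.000 dB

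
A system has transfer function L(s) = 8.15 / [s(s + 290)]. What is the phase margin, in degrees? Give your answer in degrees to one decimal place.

Gain crossover: |L(jω)| = 1 at ω ≈ 0.0281 rad s⁻¹.
∠L(j0.0281) = −90° − arctan(0.0281/290) ≈ -90.01°
PM = 180° + (-90.01°) = 89.99°

90.0°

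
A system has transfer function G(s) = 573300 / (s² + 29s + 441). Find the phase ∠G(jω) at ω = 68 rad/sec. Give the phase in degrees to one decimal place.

-154.8°

∠[(j68)² + 29(j68) + 441] = ∠[-4183 + j1972] = 154.76°
∠G(j68) = −154.76° = -154.76°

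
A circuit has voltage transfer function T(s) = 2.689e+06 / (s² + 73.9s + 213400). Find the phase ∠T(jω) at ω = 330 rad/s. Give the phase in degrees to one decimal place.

-13.1°

∠[(j330)² + 73.9(j330) + 213400] = ∠[1.045e+05 + j24387] = 13.14°
∠T(j330) = −13.14° = -13.14°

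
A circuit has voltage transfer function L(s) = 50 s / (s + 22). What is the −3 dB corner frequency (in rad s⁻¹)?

For a single-pole high-pass, the −3 dB point is at the pole: ω = 22 rad s⁻¹.

22 rad s⁻¹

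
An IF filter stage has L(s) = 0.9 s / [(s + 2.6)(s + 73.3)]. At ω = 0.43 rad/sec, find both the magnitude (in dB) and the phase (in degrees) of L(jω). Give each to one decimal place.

|j0.43| = 0.43
|j0.43 + 2.6| = √(0.43² + 2.6²) = 2.635
|j0.43 + 73.3| = √(0.43² + 73.3²) = 73.3
|L(j0.43)| = 0.9 × 0.43 / (2.635 × 73.3) = 0.0020034
20 log₁₀(0.0020034) = -53.96 dB
∠(j0.43) = 90.00°
∠(j0.43 + 2.6) = arctan(0.43/2.6) = 9.39°
∠(j0.43 + 73.3) = arctan(0.43/73.3) = 0.34°
∠L(j0.43) = 90.00° − (9.39° + 0.34°) = 80.27°

|L| = -54.0 dB, ∠L = 80.3°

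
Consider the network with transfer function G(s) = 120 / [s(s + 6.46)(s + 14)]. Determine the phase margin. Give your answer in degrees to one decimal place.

Gain crossover: |G(jω)| = 1 at ω ≈ 1.3 rad/s.
∠G(j1.3) = −90° − arctan(1.3/6.46) − arctan(1.3/14) ≈ -106.63°
PM = 180° + (-106.63°) = 73.37°

73.4°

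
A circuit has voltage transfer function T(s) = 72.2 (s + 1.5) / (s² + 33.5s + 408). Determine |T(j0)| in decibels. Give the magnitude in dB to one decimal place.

T(0) = 72.2 × 1.5 / 408 = 0.26544
20 log₁₀(0.26544) = -11.52 dB

-11.5 dB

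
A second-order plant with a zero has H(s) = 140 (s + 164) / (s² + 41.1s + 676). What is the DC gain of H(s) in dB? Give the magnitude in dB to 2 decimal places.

30.62 dB

H(0) = 140 × 164 / 676 = 33.964
20 log₁₀(33.964) = 30.621 dB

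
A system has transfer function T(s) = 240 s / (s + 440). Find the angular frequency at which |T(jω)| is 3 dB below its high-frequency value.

440 rad/s

For a single-pole high-pass, the −3 dB point is at the pole: ω = 440 rad/s.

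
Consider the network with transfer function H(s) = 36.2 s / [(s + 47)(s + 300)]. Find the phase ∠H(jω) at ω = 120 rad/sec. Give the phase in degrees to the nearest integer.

-0°

∠(j120) = 90.00°
∠(j120 + 47) = arctan(120/47) = 68.61°
∠(j120 + 300) = arctan(120/300) = 21.80°
∠H(j120) = 90.00° − (68.61° + 21.80°) = -0.41°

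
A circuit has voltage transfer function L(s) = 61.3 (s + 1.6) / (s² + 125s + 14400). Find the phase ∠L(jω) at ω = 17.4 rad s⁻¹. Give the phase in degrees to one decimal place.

∠(j17.4 + 1.6) = arctan(17.4/1.6) = 84.75°
∠[(j17.4)² + 125(j17.4) + 14400] = ∠[14097 + j2175] = 8.77°
∠L(j17.4) = 84.75° − 8.77° = 75.98°

76.0°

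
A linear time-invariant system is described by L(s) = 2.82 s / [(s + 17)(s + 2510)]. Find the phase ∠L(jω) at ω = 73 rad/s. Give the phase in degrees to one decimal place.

11.4 deg

∠(j73) = 90.00°
∠(j73 + 17) = arctan(73/17) = 76.89°
∠(j73 + 2510) = arctan(73/2510) = 1.67°
∠L(j73) = 90.00° − (76.89° + 1.67°) = 11.44°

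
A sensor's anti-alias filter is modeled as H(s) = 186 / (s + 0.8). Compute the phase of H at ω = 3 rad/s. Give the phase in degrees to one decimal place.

-75.1 deg

∠(j3 + 0.8) = arctan(3/0.8) = 75.07°
∠H(j3) = −75.07° = -75.07°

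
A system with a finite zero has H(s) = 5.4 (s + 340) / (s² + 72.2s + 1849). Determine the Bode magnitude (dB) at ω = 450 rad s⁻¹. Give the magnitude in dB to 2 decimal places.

|j450 + 340| = √(450² + 340²) = 564
|(j450)² + 72.2(j450) + 1849| = |-2.0065e+05 + j32490| = 2.033e+05
|H(j450)| = 5.4 × 564 / 2.033e+05 = 0.014984
20 log₁₀(0.014984) = -36.488 dB

-36.49 dB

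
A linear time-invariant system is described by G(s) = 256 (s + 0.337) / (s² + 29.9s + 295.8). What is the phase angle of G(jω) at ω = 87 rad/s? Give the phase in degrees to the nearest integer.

-71°

∠(j87 + 0.337) = arctan(87/0.337) = 89.78°
∠[(j87)² + 29.9(j87) + 295.8] = ∠[-7273.2 + j2601.3] = 160.32°
∠G(j87) = 89.78° − 160.32° = -70.54°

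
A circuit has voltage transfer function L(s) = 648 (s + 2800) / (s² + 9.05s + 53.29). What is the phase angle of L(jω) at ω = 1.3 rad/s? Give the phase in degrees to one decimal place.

∠(j1.3 + 2800) = arctan(1.3/2800) = 0.03°
∠[(j1.3)² + 9.05(j1.3) + 53.29] = ∠[51.6 + j11.765] = 12.84°
∠L(j1.3) = 0.03° − 12.84° = -12.82°

-12.8°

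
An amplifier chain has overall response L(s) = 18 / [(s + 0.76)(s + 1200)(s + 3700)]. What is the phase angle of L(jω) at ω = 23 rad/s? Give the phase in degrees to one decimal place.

-89.6 deg

∠(j23 + 0.76) = arctan(23/0.76) = 88.11°
∠(j23 + 1200) = arctan(23/1200) = 1.10°
∠(j23 + 3700) = arctan(23/3700) = 0.36°
∠L(j23) = − (88.11° + 1.10° + 0.36°) = -89.56°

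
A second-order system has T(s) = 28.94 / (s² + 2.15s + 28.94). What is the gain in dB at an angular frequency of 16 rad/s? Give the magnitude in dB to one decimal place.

|(j16)² + 2.15(j16) + 28.94| = |-227.06 + j34.4| = 229.7
|T(j16)| = 28.94 / 229.7 = 0.12602
20 log₁₀(0.12602) = -17.99 dB

-18.0 dB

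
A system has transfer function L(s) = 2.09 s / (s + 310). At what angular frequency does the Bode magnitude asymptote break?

310 rad/s

The single real pole at s = −310 gives a corner at ω = 310 rad/s.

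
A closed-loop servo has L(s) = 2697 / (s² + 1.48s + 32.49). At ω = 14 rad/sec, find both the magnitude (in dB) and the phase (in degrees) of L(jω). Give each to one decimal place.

|L| = 24.3 dB, ∠L = -172.8 deg

|(j14)² + 1.48(j14) + 32.49| = |-163.51 + j20.72| = 164.8
|L(j14)| = 2697 / 164.8 = 16.364
20 log₁₀(16.364) = 24.28 dB
∠[(j14)² + 1.48(j14) + 32.49] = ∠[-163.51 + j20.72] = 172.78°
∠L(j14) = −172.78° = -172.78°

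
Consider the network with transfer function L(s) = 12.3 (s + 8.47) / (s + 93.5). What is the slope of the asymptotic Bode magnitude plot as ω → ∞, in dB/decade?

With 1 zero and 1 pole, the high-frequency asymptotic slope is 20 × (1 − 1) = 0 dB/decade.

0 dB/decade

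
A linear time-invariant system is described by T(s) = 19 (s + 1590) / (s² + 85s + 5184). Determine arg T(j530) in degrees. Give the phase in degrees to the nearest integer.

∠(j530 + 1590) = arctan(530/1590) = 18.43°
∠[(j530)² + 85(j530) + 5184] = ∠[-2.7572e+05 + j45050] = 170.72°
∠T(j530) = 18.43° − 170.72° = -152.29°

-152°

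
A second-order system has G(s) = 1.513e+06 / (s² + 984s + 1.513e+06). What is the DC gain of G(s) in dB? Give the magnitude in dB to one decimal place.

G(0) = 1.513e+06 / 1.513e+06 = 1
20 log₁₀(1) = 0.00 dB

0.0 dB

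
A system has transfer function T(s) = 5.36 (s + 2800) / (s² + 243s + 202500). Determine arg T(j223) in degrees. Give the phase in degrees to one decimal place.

-15.0°

∠(j223 + 2800) = arctan(223/2800) = 4.55°
∠[(j223)² + 243(j223) + 202500] = ∠[1.5277e+05 + j54189] = 19.53°
∠T(j223) = 4.55° − 19.53° = -14.98°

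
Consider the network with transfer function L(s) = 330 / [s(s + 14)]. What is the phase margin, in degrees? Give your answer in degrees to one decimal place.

41.7°

Gain crossover: |L(jω)| = 1 at ω ≈ 15.7 rad/s.
∠L(j15.7) = −90° − arctan(15.7/14) ≈ -138.26°
PM = 180° + (-138.26°) = 41.74°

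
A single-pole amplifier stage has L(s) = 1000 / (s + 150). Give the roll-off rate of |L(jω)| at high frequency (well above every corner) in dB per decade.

With 0 zeros and 1 pole, the high-frequency asymptotic slope is 20 × (0 − 1) = -20 dB/decade.

-20 dB/decade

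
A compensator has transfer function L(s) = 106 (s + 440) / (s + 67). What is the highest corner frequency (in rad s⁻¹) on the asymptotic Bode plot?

Break frequencies occur at each pole and zero magnitude: 67 rad s⁻¹, 440 rad s⁻¹.
The highest is 440 rad s⁻¹.

440 rad s⁻¹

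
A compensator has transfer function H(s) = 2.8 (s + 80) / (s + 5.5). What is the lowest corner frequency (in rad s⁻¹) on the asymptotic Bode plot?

5.5 rad s⁻¹

Break frequencies occur at each pole and zero magnitude: 5.5 rad s⁻¹, 80 rad s⁻¹.
The lowest is 5.5 rad s⁻¹.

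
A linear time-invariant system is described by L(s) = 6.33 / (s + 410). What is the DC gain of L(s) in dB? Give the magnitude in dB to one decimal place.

L(0) = 6.33 / 410 = 0.015439
20 log₁₀(0.015439) = -36.23 dB

-36.2 dB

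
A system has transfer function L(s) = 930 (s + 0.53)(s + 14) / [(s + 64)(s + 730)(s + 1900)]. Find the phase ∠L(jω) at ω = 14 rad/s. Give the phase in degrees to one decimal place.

∠(j14 + 0.53) = arctan(14/0.53) = 87.83°
∠(j14 + 14) = arctan(14/14) = 45.00°
∠(j14 + 64) = arctan(14/64) = 12.34°
∠(j14 + 730) = arctan(14/730) = 1.10°
∠(j14 + 1900) = arctan(14/1900) = 0.42°
∠L(j14) = 87.83° + 45.00° − (12.34° + 1.10° + 0.42°) = 118.97°

119.0°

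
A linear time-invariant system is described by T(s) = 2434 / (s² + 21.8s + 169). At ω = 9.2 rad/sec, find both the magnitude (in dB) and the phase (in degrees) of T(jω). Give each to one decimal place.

|(j9.2)² + 21.8(j9.2) + 169| = |84.36 + j200.56| = 217.6
|T(j9.2)| = 2434 / 217.6 = 11.187
20 log₁₀(11.187) = 20.97 dB
∠[(j9.2)² + 21.8(j9.2) + 169] = ∠[84.36 + j200.56] = 67.19°
∠T(j9.2) = −67.19° = -67.19°

|T| = 21.0 dB, ∠T = -67.2 deg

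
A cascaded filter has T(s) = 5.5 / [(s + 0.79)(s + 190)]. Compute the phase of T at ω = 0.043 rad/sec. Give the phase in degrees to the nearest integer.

-3 deg

∠(j0.043 + 0.79) = arctan(0.043/0.79) = 3.12°
∠(j0.043 + 190) = arctan(0.043/190) = 0.01°
∠T(j0.043) = − (3.12° + 0.01°) = -3.13°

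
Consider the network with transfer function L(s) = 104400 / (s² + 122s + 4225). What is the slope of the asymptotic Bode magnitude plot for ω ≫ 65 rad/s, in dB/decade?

With 0 zeros and 2 poles, the high-frequency asymptotic slope is 20 × (0 − 2) = -40 dB/decade.

-40 dB/decade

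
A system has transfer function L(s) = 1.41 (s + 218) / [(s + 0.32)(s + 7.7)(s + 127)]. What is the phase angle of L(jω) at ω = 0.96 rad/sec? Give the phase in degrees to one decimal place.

∠(j0.96 + 218) = arctan(0.96/218) = 0.25°
∠(j0.96 + 0.32) = arctan(0.96/0.32) = 71.57°
∠(j0.96 + 7.7) = arctan(0.96/7.7) = 7.11°
∠(j0.96 + 127) = arctan(0.96/127) = 0.43°
∠L(j0.96) = 0.25° − (71.57° + 7.11° + 0.43°) = -78.85°

-78.9°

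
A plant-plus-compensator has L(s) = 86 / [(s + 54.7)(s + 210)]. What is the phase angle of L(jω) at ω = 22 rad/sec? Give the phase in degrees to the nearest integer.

∠(j22 + 54.7) = arctan(22/54.7) = 21.91°
∠(j22 + 210) = arctan(22/210) = 5.98°
∠L(j22) = − (21.91° + 5.98°) = -27.89°

-28 deg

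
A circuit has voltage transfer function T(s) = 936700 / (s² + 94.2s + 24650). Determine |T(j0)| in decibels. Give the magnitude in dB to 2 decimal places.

T(0) = 936700 / 24650 = 38
20 log₁₀(38) = 31.596 dB

31.60 dB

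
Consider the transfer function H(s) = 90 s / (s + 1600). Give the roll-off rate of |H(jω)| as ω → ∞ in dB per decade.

0 dB/decade

With 1 zero and 1 pole, the high-frequency asymptotic slope is 20 × (1 − 1) = 0 dB/decade.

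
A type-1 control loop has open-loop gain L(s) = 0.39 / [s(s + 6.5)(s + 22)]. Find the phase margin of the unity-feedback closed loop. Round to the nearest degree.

90°

Gain crossover: |L(jω)| = 1 at ω ≈ 0.00273 rad s⁻¹.
∠L(j0.00273) = −90° − arctan(0.00273/6.5) − arctan(0.00273/22) ≈ -90.03°
PM = 180° + (-90.03°) = 89.97°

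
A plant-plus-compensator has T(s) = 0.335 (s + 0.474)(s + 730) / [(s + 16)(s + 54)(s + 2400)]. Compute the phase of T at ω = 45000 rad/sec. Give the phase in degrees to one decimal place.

∠(j45000 + 0.474) = arctan(45000/0.474) = 90.00°
∠(j45000 + 730) = arctan(45000/730) = 89.07°
∠(j45000 + 16) = arctan(45000/16) = 89.98°
∠(j45000 + 54) = arctan(45000/54) = 89.93°
∠(j45000 + 2400) = arctan(45000/2400) = 86.95°
∠T(j45000) = 90.00° + 89.07° − (89.98° + 89.93° + 86.95°) = -87.79°

-87.8°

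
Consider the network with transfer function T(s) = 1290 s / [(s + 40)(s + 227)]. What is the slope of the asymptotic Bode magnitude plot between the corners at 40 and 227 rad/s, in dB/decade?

In this band the factors already past their corner are: 1 differentiator zero, pole at 40; net slope = 0 dB/decade.

0 dB/decade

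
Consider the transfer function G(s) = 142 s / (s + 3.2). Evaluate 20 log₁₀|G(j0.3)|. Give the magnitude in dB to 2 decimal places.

22.45 dB

|j0.3| = 0.3
|j0.3 + 3.2| = √(0.3² + 3.2²) = 3.214
|G(j0.3)| = 142 × 0.3 / 3.214 = 13.254
20 log₁₀(13.254) = 22.447 dB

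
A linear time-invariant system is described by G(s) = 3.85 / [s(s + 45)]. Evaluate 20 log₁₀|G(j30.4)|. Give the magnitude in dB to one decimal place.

|j30.4 + 45| = √(30.4² + 45²) = 54.31
|j30.4| = 30.4
|G(j30.4)| = 3.85 / (54.31 × 30.4) = 0.0023321
20 log₁₀(0.0023321) = -52.65 dB

-52.6 dB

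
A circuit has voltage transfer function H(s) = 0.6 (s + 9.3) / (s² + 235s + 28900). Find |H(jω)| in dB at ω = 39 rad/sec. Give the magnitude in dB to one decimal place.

-61.6 dB

|j39 + 9.3| = √(39² + 9.3²) = 40.09
|(j39)² + 235(j39) + 28900| = |27379 + j9165| = 2.887e+04
|H(j39)| = 0.6 × 40.09 / 2.887e+04 = 0.00083319
20 log₁₀(0.00083319) = -61.59 dB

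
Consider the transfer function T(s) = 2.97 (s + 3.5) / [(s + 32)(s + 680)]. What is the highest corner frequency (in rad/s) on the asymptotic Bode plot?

Break frequencies occur at each pole and zero magnitude: 3.5 rad/s, 32 rad/s, 680 rad/s.
The highest is 680 rad/s.

680 rad/s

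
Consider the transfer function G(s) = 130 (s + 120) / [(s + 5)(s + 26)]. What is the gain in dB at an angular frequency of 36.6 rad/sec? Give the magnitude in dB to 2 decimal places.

|j36.6 + 120| = √(36.6² + 120²) = 125.5
|j36.6 + 5| = √(36.6² + 5²) = 36.94
|j36.6 + 26| = √(36.6² + 26²) = 44.89
|G(j36.6)| = 130 × 125.5 / (36.94 × 44.89) = 9.8343
20 log₁₀(9.8343) = 19.855 dB

19.85 dB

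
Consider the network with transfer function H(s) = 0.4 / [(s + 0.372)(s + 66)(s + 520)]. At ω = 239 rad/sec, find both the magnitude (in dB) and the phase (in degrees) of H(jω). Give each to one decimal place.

|j239 + 0.372| = √(239² + 0.372²) = 239
|j239 + 66| = √(239² + 66²) = 247.9
|j239 + 520| = √(239² + 520²) = 572.3
|H(j239)| = 0.4 / (239 × 247.9 × 572.3) = 1.1795e-08
20 log₁₀(1.1795e-08) = -158.57 dB
∠(j239 + 0.372) = arctan(239/0.372) = 89.91°
∠(j239 + 66) = arctan(239/66) = 74.56°
∠(j239 + 520) = arctan(239/520) = 24.68°
∠H(j239) = − (89.91° + 74.56° + 24.68°) = -189.16°

|H| = -158.6 dB, ∠H = -189.2°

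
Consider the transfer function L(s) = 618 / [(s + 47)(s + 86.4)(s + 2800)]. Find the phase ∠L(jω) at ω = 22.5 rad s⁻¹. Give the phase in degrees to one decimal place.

∠(j22.5 + 47) = arctan(22.5/47) = 25.58°
∠(j22.5 + 86.4) = arctan(22.5/86.4) = 14.60°
∠(j22.5 + 2800) = arctan(22.5/2800) = 0.46°
∠L(j22.5) = − (25.58° + 14.60° + 0.46°) = -40.64°

-40.6 deg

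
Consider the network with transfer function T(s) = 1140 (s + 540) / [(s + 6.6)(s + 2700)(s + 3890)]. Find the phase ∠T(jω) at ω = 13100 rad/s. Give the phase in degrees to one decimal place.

∠(j13100 + 540) = arctan(13100/540) = 87.64°
∠(j13100 + 6.6) = arctan(13100/6.6) = 89.97°
∠(j13100 + 2700) = arctan(13100/2700) = 78.35°
∠(j13100 + 3890) = arctan(13100/3890) = 73.46°
∠T(j13100) = 87.64° − (89.97° + 78.35° + 73.46°) = -154.15°

-154.1°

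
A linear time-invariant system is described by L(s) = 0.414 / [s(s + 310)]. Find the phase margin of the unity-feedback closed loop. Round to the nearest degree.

Gain crossover: |L(jω)| = 1 at ω ≈ 0.00134 rad/sec.
∠L(j0.00134) = −90° − arctan(0.00134/310) ≈ -90.00°
PM = 180° + (-90.00°) = 90.00°

90°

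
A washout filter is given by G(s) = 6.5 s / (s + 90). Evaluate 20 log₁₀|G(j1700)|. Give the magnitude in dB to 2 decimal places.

16.25 dB

|j1700| = 1700
|j1700 + 90| = √(1700² + 90²) = 1702
|G(j1700)| = 6.5 × 1700 / 1702 = 6.4909
20 log₁₀(6.4909) = 16.246 dB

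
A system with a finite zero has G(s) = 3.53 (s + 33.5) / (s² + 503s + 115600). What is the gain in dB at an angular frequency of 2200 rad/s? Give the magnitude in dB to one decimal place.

-55.9 dB

|j2200 + 33.5| = √(2200² + 33.5²) = 2200
|(j2200)² + 503(j2200) + 115600| = |-4.7244e+06 + j1.1066e+06| = 4.852e+06
|G(j2200)| = 3.53 × 2200 / 4.852e+06 = 0.0016007
20 log₁₀(0.0016007) = -55.91 dB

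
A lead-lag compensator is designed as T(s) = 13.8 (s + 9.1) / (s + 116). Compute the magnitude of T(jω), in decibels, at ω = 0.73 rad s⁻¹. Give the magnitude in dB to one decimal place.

0.7 dB

|j0.73 + 9.1| = √(0.73² + 9.1²) = 9.129
|j0.73 + 116| = √(0.73² + 116²) = 116
|T(j0.73)| = 13.8 × 9.129 / 116 = 1.086
20 log₁₀(1.086) = 0.72 dB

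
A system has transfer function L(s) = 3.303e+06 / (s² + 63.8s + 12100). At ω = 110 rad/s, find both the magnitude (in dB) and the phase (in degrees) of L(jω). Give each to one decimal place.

|(j110)² + 63.8(j110) + 12100| = |0 + j7018| = 7018
|L(j110)| = 3.303e+06 / 7018 = 470.65
20 log₁₀(470.65) = 53.45 dB
∠[(j110)² + 63.8(j110) + 12100] = ∠[0 + j7018] = 90.00°
∠L(j110) = −90.00° = -90.00°

|L| = 53.5 dB, ∠L = -90.0°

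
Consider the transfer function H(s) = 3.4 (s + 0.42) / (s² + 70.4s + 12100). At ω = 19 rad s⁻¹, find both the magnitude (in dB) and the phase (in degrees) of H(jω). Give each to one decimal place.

|j19 + 0.42| = √(19² + 0.42²) = 19
|(j19)² + 70.4(j19) + 12100| = |11739 + j1337.6| = 1.181e+04
|H(j19)| = 3.4 × 19 / 1.181e+04 = 0.005469
20 log₁₀(0.005469) = -45.24 dB
∠(j19 + 0.42) = arctan(19/0.42) = 88.73°
∠[(j19)² + 70.4(j19) + 12100] = ∠[11739 + j1337.6] = 6.50°
∠H(j19) = 88.73° − 6.50° = 82.23°

|H| = -45.2 dB, ∠H = 82.2°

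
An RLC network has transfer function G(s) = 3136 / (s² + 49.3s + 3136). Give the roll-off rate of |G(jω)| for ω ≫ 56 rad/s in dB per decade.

-40 dB/decade

With 0 zeros and 2 poles, the high-frequency asymptotic slope is 20 × (0 − 2) = -40 dB/decade.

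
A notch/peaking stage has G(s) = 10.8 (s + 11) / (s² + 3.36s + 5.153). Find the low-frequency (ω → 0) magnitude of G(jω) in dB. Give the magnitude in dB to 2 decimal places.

G(0) = 10.8 × 11 / 5.153 = 23.055
20 log₁₀(23.055) = 27.255 dB

27.26 dB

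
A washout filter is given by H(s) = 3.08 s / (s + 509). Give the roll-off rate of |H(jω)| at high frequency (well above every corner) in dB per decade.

0 dB/decade

With 1 zero and 1 pole, the high-frequency asymptotic slope is 20 × (1 − 1) = 0 dB/decade.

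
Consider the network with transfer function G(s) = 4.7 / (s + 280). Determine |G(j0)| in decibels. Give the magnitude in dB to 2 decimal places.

G(0) = 4.7 / 280 = 0.016786
20 log₁₀(0.016786) = -35.501 dB

-35.50 dB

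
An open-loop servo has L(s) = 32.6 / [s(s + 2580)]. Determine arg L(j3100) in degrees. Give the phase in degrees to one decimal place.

-140.2 deg

∠(j3100 + 2580) = arctan(3100/2580) = 50.23°
∠(j3100) = 90.00°
∠L(j3100) = − (50.23° + 90.00°) = -140.23°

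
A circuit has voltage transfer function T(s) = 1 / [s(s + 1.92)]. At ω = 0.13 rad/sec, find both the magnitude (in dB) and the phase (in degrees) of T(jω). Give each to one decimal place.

|T| = 12.0 dB, ∠T = -93.9°

|j0.13 + 1.92| = √(0.13² + 1.92²) = 1.924
|j0.13| = 0.13
|T(j0.13)| = 1 / (1.924 × 0.13) = 3.9973
20 log₁₀(3.9973) = 12.04 dB
∠(j0.13 + 1.92) = arctan(0.13/1.92) = 3.87°
∠(j0.13) = 90.00°
∠T(j0.13) = − (3.87° + 90.00°) = -93.87°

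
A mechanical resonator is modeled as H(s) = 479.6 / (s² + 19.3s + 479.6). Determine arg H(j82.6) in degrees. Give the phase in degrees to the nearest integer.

∠[(j82.6)² + 19.3(j82.6) + 479.6] = ∠[-6343.2 + j1594.2] = 165.89°
∠H(j82.6) = −165.89° = -165.89°

-166°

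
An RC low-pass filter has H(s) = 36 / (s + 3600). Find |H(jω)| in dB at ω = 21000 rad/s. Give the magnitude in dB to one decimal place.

-55.4 dB

|j21000 + 3600| = √(21000² + 3600²) = 2.131e+04
|H(j21000)| = 36 / 2.131e+04 = 0.0016896
20 log₁₀(0.0016896) = -55.44 dB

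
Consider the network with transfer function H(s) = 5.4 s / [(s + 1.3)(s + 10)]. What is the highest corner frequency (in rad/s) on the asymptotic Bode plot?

10 rad/s

Break frequencies occur at each pole and zero magnitude: 1.3 rad/s, 10 rad/s.
The highest is 10 rad/s.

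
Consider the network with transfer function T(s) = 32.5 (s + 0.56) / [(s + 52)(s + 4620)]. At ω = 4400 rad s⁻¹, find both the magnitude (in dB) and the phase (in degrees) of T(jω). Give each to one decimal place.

|j4400 + 0.56| = √(4400² + 0.56²) = 4400
|j4400 + 52| = √(4400² + 52²) = 4400
|j4400 + 4620| = √(4400² + 4620²) = 6380
|T(j4400)| = 32.5 × 4400 / (4400 × 6380) = 0.0050937
20 log₁₀(0.0050937) = -45.86 dB
∠(j4400 + 0.56) = arctan(4400/0.56) = 89.99°
∠(j4400 + 52) = arctan(4400/52) = 89.32°
∠(j4400 + 4620) = arctan(4400/4620) = 43.60°
∠T(j4400) = 89.99° − (89.32° + 43.60°) = -42.93°

|T| = -45.9 dB, ∠T = -42.9°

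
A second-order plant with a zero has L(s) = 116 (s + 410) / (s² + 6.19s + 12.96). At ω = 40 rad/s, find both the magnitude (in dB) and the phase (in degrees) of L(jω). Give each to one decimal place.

|L| = 29.5 dB, ∠L = -165.6 deg

|j40 + 410| = √(40² + 410²) = 411.9
|(j40)² + 6.19(j40) + 12.96| = |-1587 + j247.6| = 1606
|L(j40)| = 116 × 411.9 / 1606 = 29.75
20 log₁₀(29.75) = 29.47 dB
∠(j40 + 410) = arctan(40/410) = 5.57°
∠[(j40)² + 6.19(j40) + 12.96] = ∠[-1587 + j247.6] = 171.13°
∠L(j40) = 5.57° − 171.13° = -165.56°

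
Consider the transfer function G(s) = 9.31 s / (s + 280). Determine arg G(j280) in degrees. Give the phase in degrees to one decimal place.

∠(j280) = 90.00°
∠(j280 + 280) = arctan(280/280) = 45.00°
∠G(j280) = 90.00° − 45.00° = 45.00°

45.0°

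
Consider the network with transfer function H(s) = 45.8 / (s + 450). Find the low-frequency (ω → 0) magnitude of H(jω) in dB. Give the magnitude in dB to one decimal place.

H(0) = 45.8 / 450 = 0.10178
20 log₁₀(0.10178) = -19.85 dB

-19.8 dB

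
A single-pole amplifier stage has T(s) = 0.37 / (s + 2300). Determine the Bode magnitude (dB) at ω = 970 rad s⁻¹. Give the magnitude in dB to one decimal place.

|j970 + 2300| = √(970² + 2300²) = 2496
|T(j970)| = 0.37 / 2496 = 0.00014823
20 log₁₀(0.00014823) = -76.58 dB

-76.6 dB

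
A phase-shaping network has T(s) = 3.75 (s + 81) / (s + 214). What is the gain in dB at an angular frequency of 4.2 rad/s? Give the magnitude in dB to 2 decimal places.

3.05 dB

|j4.2 + 81| = √(4.2² + 81²) = 81.11
|j4.2 + 214| = √(4.2² + 214²) = 214
|T(j4.2)| = 3.75 × 81.11 / 214 = 1.421
20 log₁₀(1.421) = 3.052 dB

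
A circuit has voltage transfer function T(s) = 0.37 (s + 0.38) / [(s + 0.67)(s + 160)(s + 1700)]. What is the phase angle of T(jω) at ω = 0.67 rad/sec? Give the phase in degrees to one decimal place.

∠(j0.67 + 0.38) = arctan(0.67/0.38) = 60.44°
∠(j0.67 + 0.67) = arctan(0.67/0.67) = 45.00°
∠(j0.67 + 160) = arctan(0.67/160) = 0.24°
∠(j0.67 + 1700) = arctan(0.67/1700) = 0.02°
∠T(j0.67) = 60.44° − (45.00° + 0.24° + 0.02°) = 15.18°

15.2 deg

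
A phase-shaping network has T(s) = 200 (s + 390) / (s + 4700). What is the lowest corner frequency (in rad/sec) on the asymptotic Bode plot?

Break frequencies occur at each pole and zero magnitude: 390 rad/sec, 4700 rad/sec.
The lowest is 390 rad/sec.

390 rad/sec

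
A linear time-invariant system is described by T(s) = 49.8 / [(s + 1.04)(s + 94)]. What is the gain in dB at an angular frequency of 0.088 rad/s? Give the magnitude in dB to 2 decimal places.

|j0.088 + 1.04| = √(0.088² + 1.04²) = 1.044
|j0.088 + 94| = √(0.088² + 94²) = 94
|T(j0.088)| = 49.8 / (1.044 × 94) = 0.5076
20 log₁₀(0.5076) = -5.890 dB

-5.89 dB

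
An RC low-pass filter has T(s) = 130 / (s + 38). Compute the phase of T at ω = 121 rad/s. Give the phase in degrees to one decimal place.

-72.6°

∠(j121 + 38) = arctan(121/38) = 72.57°
∠T(j121) = −72.57° = -72.57°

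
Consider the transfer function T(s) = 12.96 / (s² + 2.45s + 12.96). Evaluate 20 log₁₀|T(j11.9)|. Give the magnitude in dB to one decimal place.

|(j11.9)² + 2.45(j11.9) + 12.96| = |-128.65 + j29.155| = 131.9
|T(j11.9)| = 12.96 / 131.9 = 0.098247
20 log₁₀(0.098247) = -20.15 dB

-20.2 dB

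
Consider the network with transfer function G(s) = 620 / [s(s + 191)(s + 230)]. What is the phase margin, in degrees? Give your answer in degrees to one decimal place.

90.0 deg

Gain crossover: |G(jω)| = 1 at ω ≈ 0.0141 rad/s.
∠G(j0.0141) = −90° − arctan(0.0141/191) − arctan(0.0141/230) ≈ -90.01°
PM = 180° + (-90.01°) = 89.99°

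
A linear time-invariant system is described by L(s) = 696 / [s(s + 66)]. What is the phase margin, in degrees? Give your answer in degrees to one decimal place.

81.0°

Gain crossover: |L(jω)| = 1 at ω ≈ 10.4 rad/s.
∠L(j10.4) = −90° − arctan(10.4/66) ≈ -98.97°
PM = 180° + (-98.97°) = 81.03°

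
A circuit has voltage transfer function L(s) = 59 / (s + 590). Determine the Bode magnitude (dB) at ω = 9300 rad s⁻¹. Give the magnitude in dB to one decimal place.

|j9300 + 590| = √(9300² + 590²) = 9319
|L(j9300)| = 59 / 9319 = 0.0063314
20 log₁₀(0.0063314) = -43.97 dB

-44.0 dB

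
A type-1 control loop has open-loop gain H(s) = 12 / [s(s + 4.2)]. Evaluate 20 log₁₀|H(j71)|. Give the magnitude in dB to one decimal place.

-52.5 dB

|j71 + 4.2| = √(71² + 4.2²) = 71.12
|j71| = 71
|H(j71)| = 12 / (71.12 × 71) = 0.0023763
20 log₁₀(0.0023763) = -52.48 dB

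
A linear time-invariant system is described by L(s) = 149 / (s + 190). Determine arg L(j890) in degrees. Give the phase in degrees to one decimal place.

-77.9°

∠(j890 + 190) = arctan(890/190) = 77.95°
∠L(j890) = −77.95° = -77.95°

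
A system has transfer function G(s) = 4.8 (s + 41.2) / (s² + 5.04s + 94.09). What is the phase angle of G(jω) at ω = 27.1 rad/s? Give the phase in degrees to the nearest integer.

-135°

∠(j27.1 + 41.2) = arctan(27.1/41.2) = 33.34°
∠[(j27.1)² + 5.04(j27.1) + 94.09] = ∠[-640.32 + j136.58] = 167.96°
∠G(j27.1) = 33.34° − 167.96° = -134.62°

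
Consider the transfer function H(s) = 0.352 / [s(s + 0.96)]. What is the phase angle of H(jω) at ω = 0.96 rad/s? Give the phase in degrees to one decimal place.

-135.0°

∠(j0.96 + 0.96) = arctan(0.96/0.96) = 45.00°
∠(j0.96) = 90.00°
∠H(j0.96) = − (45.00° + 90.00°) = -135.00°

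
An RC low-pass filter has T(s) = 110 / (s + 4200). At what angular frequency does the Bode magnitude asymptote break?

The single real pole at s = −4200 gives a corner at ω = 4200 rad/sec.

4200 rad/sec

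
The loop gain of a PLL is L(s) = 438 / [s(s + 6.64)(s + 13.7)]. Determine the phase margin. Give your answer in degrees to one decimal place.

43.0 deg

Gain crossover: |L(jω)| = 1 at ω ≈ 3.97 rad/sec.
∠L(j3.97) = −90° − arctan(3.97/6.64) − arctan(3.97/13.7) ≈ -137.03°
PM = 180° + (-137.03°) = 42.97°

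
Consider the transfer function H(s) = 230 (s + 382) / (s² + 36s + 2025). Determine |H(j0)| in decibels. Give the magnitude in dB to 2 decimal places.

32.75 dB

H(0) = 230 × 382 / 2025 = 43.388
20 log₁₀(43.388) = 32.747 dB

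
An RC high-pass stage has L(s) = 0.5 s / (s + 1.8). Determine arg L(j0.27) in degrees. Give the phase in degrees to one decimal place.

81.5°

∠(j0.27) = 90.00°
∠(j0.27 + 1.8) = arctan(0.27/1.8) = 8.53°
∠L(j0.27) = 90.00° − 8.53° = 81.47°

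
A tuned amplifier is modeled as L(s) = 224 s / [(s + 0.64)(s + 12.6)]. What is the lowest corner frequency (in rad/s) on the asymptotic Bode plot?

0.64 rad/s

Break frequencies occur at each pole and zero magnitude: 0.64 rad/s, 12.6 rad/s.
The lowest is 0.64 rad/s.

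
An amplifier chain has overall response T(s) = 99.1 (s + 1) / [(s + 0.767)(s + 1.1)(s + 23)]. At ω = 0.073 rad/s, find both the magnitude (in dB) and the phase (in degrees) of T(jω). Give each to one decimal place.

|j0.073 + 1| = √(0.073² + 1²) = 1.003
|j0.073 + 0.767| = √(0.073² + 0.767²) = 0.7705
|j0.073 + 1.1| = √(0.073² + 1.1²) = 1.102
|j0.073 + 23| = √(0.073² + 23²) = 23
|T(j0.073)| = 99.1 × 1.003 / (0.7705 × 1.102 × 23) = 5.0862
20 log₁₀(5.0862) = 14.13 dB
∠(j0.073 + 1) = arctan(0.073/1) = 4.18°
∠(j0.073 + 0.767) = arctan(0.073/0.767) = 5.44°
∠(j0.073 + 1.1) = arctan(0.073/1.1) = 3.80°
∠(j0.073 + 23) = arctan(0.073/23) = 0.18°
∠T(j0.073) = 4.18° − (5.44° + 3.80° + 0.18°) = -5.24°

|T| = 14.1 dB, ∠T = -5.2 deg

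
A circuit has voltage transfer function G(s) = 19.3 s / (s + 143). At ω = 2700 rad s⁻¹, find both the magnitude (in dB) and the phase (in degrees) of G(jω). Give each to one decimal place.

|j2700| = 2700
|j2700 + 143| = √(2700² + 143²) = 2704
|G(j2700)| = 19.3 × 2700 / 2704 = 19.273
20 log₁₀(19.273) = 25.70 dB
∠(j2700) = 90.00°
∠(j2700 + 143) = arctan(2700/143) = 86.97°
∠G(j2700) = 90.00° − 86.97° = 3.03°

|G| = 25.7 dB, ∠G = 3.0°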